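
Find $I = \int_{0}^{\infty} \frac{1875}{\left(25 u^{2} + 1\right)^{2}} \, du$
$\frac{375 \pi}{4}$

Recall the elementary integral
$$J(a) = \int_{0}^{\infty} \frac{3}{a^{2} + u^{2}} \, du = \frac{3 \pi}{2 a}.$$

Differentiating under the integral sign with respect to $a$,
$$\frac{dJ}{da} = \int_{0}^{\infty} - \frac{6 a}{\left(a^{2} + u^{2}\right)^{2}} \, du = - \frac{3 \pi}{2 a^{2}},$$
so $\int_{0}^{\infty} \frac{3}{\left(a^{2} + u^{2}\right)^{2}} \, du = \frac{3 \pi}{4 a^{3}}$.

Setting $a = \frac{1}{5}$:
$$I = \frac{375 \pi}{4}.$$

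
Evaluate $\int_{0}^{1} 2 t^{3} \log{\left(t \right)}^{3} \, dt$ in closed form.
$- \frac{3}{64}$

Begin with the known integral
$$J(a) = \int_{0}^{1} 2 t^{a} \, dt = \frac{2}{a + 1}.$$

Differentiating under the integral sign brings down a factor of $\ln t$:
$$\frac{dJ}{da} = \int_{0}^{1} 2 t^{a} \log{\left(t \right)} \, dt = - \frac{2}{\left(a + 1\right)^{2}}.$$

Repeating $3$ times in total — each differentiation brings down another $\ln t$ — gives
$$\frac{d^{3}J}{da^{3}} = \int_{0}^{1} 2 t^{a} \log{\left(t \right)}^{3} \, dt = - \frac{12}{\left(a + 1\right)^{4}},$$
and the integrand here is exactly the target integrand, so $I = - \frac{12}{\left(a + 1\right)^{4}}$.

Setting $a = 3$:
$$I = - \frac{3}{64}.$$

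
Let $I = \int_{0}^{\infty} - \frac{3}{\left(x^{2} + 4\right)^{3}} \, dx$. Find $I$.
$- \frac{9 \pi}{512}$

Recall the elementary integral
$$J(a) = \int_{0}^{\infty} - \frac{3}{a^{2} + x^{2}} \, dx = - \frac{3 \pi}{2 a}.$$

Differentiating under the integral sign with respect to $a$,
$$\frac{dJ}{da} = \int_{0}^{\infty} \frac{6 a}{\left(a^{2} + x^{2}\right)^{2}} \, dx = \frac{3 \pi}{2 a^{2}},$$
so $\int_{0}^{\infty} - \frac{3}{\left(a^{2} + x^{2}\right)^{2}} \, dx = - \frac{3 \pi}{4 a^{3}}$.

Repeating — each differentiation of $1/(x^2+a^2)^j$ produces $-2ja/(x^2+a^2)^{j+1}$ — and dividing through by $-2ja$ at each step yields, after $2$ differentiations in total,
$$\int_{0}^{\infty} - \frac{3}{\left(a^{2} + x^{2}\right)^{3}} \, dx = - \frac{9 \pi}{16 a^{5}}.$$

Setting $a = 2$:
$$I = - \frac{9 \pi}{512}.$$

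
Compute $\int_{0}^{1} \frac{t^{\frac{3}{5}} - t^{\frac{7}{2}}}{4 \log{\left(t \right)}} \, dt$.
$- \frac{\log{\left(3 \right)}}{2} - \frac{\log{\left(5 \right)}}{4} + \log{\left(2 \right)}$

Consider the one-parameter family: let $I(a) = \int_{0}^{1} \frac{- t^{\frac{7}{2}} + t^{a}}{4 \log{\left(t \right)}} \, dt$.

Since $\dfrac{\partial}{\partial a}\,t^{a} = t^{a} \ln t$, the $\ln t$ in the denominator cancels and
$$\frac{dI}{da} = \int_{0}^{1} \frac{1}{4} t^{a} \, dt = \frac{1}{4} \left[\frac{t^{a+1}}{a+1}\right]_0^1 = \frac{1}{4 \left(a + 1\right)}.$$

Integrating with respect to $a$ gives $I(a) = \frac{\log{\left(a + 1 \right)}}{4} - \frac{\log{\left(3 \right)}}{2} + \frac{\log{\left(2 \right)}}{4} + C$.

At $a = \frac{7}{2}$ the integrand is identically $0$, so $I(\frac{7}{2}) = 0$. The closed form gives $0$, hence $C = 0$.

Setting $a = \frac{3}{5}$:
$$I = - \frac{\log{\left(3 \right)}}{2} - \frac{\log{\left(5 \right)}}{4} + \log{\left(2 \right)}.$$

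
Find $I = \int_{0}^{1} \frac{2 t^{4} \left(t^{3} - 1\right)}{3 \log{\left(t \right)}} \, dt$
$- \log{\left(\frac{5^{\frac{2}{3}}}{4} \right)}$

Replace the exponent $4$ by a parameter $a$: let $I(a) = \int_{0}^{1} \frac{2 \left(t^{7} - t^{a}\right)}{3 \log{\left(t \right)}} \, dt$.

Since $\dfrac{\partial}{\partial a}\,t^{a} = t^{a} \ln t$, the $\ln t$ in the denominator cancels and
$$\frac{dI}{da} = \int_{0}^{1} - \frac{2}{3} t^{a} \, dt = - \frac{2}{3} \left[\frac{t^{a+1}}{a+1}\right]_0^1 = - \frac{2}{3 a + 3}.$$

Integrating with respect to $a$ gives $I(a) = - \log{\left(\frac{\left(a + 1\right)^{\frac{2}{3}}}{4} \right)} + C$.

At $a = 7$ the integrand is identically $0$, so $I(7) = 0$. The closed form gives $0$, hence $C = 0$.

Setting $a = 4$:
$$I = - \log{\left(\frac{5^{\frac{2}{3}}}{4} \right)}.$$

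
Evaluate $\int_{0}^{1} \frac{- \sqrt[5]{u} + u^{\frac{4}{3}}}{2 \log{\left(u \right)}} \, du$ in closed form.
$\log{\left(\frac{\sqrt{70}}{6} \right)}$

Introduce a parameter $a$ in the exponent: let $I(a) = \int_{0}^{1} \frac{u^{\frac{4}{3}} - u^{a}}{2 \log{\left(u \right)}} \, du$.

Since $\dfrac{\partial}{\partial a}\,u^{a} = u^{a} \ln u$, the $\ln u$ in the denominator cancels and
$$\frac{dI}{da} = \int_{0}^{1} - \frac{1}{2} u^{a} \, du = - \frac{1}{2} \left[\frac{u^{a+1}}{a+1}\right]_0^1 = - \frac{1}{2 a + 2}.$$

Integrating with respect to $a$ gives $I(a) = - \frac{\log{\left(a + 1 \right)}}{2} - \frac{\log{\left(3 \right)}}{2} + \frac{\log{\left(7 \right)}}{2} + C$.

At $a = \frac{4}{3}$ the integrand is identically $0$, so $I(\frac{4}{3}) = 0$. The closed form gives $0$, hence $C = 0$.

Setting $a = \frac{1}{5}$:
$$I = \log{\left(\frac{\sqrt{70}}{6} \right)}.$$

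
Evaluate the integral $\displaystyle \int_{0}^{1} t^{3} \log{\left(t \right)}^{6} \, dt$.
$\frac{45}{1024}$

Begin with the known integral
$$J(a) = \int_{0}^{1} t^{a} \, dt = \frac{1}{a + 1}.$$

Differentiating under the integral sign brings down a factor of $\ln t$:
$$\frac{dJ}{da} = \int_{0}^{1} t^{a} \log{\left(t \right)} \, dt = - \frac{1}{\left(a + 1\right)^{2}}.$$

Repeating $6$ times in total — each differentiation brings down another $\ln t$ — gives
$$\frac{d^{6}J}{da^{6}} = \int_{0}^{1} t^{a} \log{\left(t \right)}^{6} \, dt = \frac{720}{\left(a + 1\right)^{7}},$$
and the integrand here is exactly the target integrand, so $I = \frac{720}{\left(a + 1\right)^{7}}$.

Setting $a = 3$:
$$I = \frac{45}{1024}.$$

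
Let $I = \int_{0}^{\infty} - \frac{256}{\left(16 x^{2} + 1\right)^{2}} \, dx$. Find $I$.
$- 16 \pi$

Recall the elementary integral
$$J(a) = \int_{0}^{\infty} - \frac{1}{a^{2} + x^{2}} \, dx = - \frac{\pi}{2 a}.$$

Differentiating under the integral sign with respect to $a$,
$$\frac{dJ}{da} = \int_{0}^{\infty} \frac{2 a}{\left(a^{2} + x^{2}\right)^{2}} \, dx = \frac{\pi}{2 a^{2}},$$
so $\int_{0}^{\infty} - \frac{1}{\left(a^{2} + x^{2}\right)^{2}} \, dx = - \frac{\pi}{4 a^{3}}$.

Setting $a = \frac{1}{4}$:
$$I = - 16 \pi.$$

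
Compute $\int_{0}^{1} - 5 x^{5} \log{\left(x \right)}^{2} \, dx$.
$- \frac{5}{108}$

Start from the elementary integral
$$J(a) = \int_{0}^{1} - 5 x^{a} \, dx = - \frac{5}{a + 1}.$$

Differentiating under the integral sign brings down a factor of $\ln x$:
$$\frac{dJ}{da} = \int_{0}^{1} - 5 x^{a} \log{\left(x \right)} \, dx = \frac{5}{\left(a + 1\right)^{2}}.$$

Repeating twice in total — each differentiation brings down another $\ln x$ — gives
$$\frac{d^{2}J}{da^{2}} = \int_{0}^{1} - 5 x^{a} \log{\left(x \right)}^{2} \, dx = - \frac{10}{\left(a + 1\right)^{3}},$$
and the integrand here is exactly the target integrand, so $I = - \frac{10}{\left(a + 1\right)^{3}}$.

Setting $a = 5$:
$$I = - \frac{5}{108}.$$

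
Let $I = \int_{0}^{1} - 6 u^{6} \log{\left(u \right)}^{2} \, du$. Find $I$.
$- \frac{12}{343}$

Consider the simpler parametrised integral
$$J(a) = \int_{0}^{1} - 6 u^{a} \, du = - \frac{6}{a + 1}.$$

Differentiating under the integral sign brings down a factor of $\ln u$:
$$\frac{dJ}{da} = \int_{0}^{1} - 6 u^{a} \log{\left(u \right)} \, du = \frac{6}{\left(a + 1\right)^{2}}.$$

Repeating twice in total — each differentiation brings down another $\ln u$ — gives
$$\frac{d^{2}J}{da^{2}} = \int_{0}^{1} - 6 u^{a} \log{\left(u \right)}^{2} \, du = - \frac{12}{\left(a + 1\right)^{3}},$$
and the integrand here is exactly the target integrand, so $I = - \frac{12}{\left(a + 1\right)^{3}}$.

Setting $a = 6$:
$$I = - \frac{12}{343}.$$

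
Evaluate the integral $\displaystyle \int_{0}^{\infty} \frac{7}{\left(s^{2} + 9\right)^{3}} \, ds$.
$\frac{7 \pi}{1296}$

Begin with the known result
$$J(a) = \int_{0}^{\infty} \frac{7}{a^{2} + s^{2}} \, ds = \frac{7 \pi}{2 a}.$$

Differentiating under the integral sign with respect to $a$,
$$\frac{dJ}{da} = \int_{0}^{\infty} - \frac{14 a}{\left(a^{2} + s^{2}\right)^{2}} \, ds = - \frac{7 \pi}{2 a^{2}},$$
so $\int_{0}^{\infty} \frac{7}{\left(a^{2} + s^{2}\right)^{2}} \, ds = \frac{7 \pi}{4 a^{3}}$.

Repeating — each differentiation of $1/(s^2+a^2)^j$ produces $-2ja/(s^2+a^2)^{j+1}$ — and dividing through by $-2ja$ at each step yields, after $2$ differentiations in total,
$$\int_{0}^{\infty} \frac{7}{\left(a^{2} + s^{2}\right)^{3}} \, ds = \frac{21 \pi}{16 a^{5}}.$$

Setting $a = 3$:
$$I = \frac{7 \pi}{1296}.$$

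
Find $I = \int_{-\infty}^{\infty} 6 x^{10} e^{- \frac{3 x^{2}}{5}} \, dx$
$\frac{109375 \sqrt{15} \sqrt{\pi}}{144}$

Start from the elementary integral
$$J(a) = \int_{-\infty}^{\infty} 6 e^{- a x^{2}} \, dx = \frac{6 \sqrt{\pi}}{\sqrt{a}}.$$

Differentiating under the integral sign brings down a factor of $(-x^2)$:
$$\frac{dJ}{da} = \int_{-\infty}^{\infty} - 6 x^{2} e^{- a x^{2}} \, dx = - \frac{3 \sqrt{\pi}}{a^{\frac{3}{2}}}.$$

Repeating $5$ times in total — each differentiation brings down another $(-x^2)$ — gives
$$\frac{d^{5}J}{da^{5}} = \int_{-\infty}^{\infty} - 6 x^{10} e^{- a x^{2}} \, dx = - \frac{2835 \sqrt{\pi}}{16 a^{\frac{11}{2}}},$$
and the integrand here is $(-1)^{5}$ times the target integrand, so $I = (-1)^{5}\,\frac{d^{5}J}{da^{5}} = \frac{2835 \sqrt{\pi}}{16 a^{\frac{11}{2}}}$.

Setting $a = \frac{3}{5}$:
$$I = \frac{109375 \sqrt{15} \sqrt{\pi}}{144}.$$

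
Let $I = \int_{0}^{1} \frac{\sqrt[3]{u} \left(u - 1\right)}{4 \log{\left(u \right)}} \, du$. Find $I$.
$- \frac{\log{\left(2 \right)}}{2} + \frac{\log{\left(7 \right)}}{4}$

Consider the one-parameter family: let $I(a) = \int_{0}^{1} \frac{- \sqrt[3]{u} + u^{a}}{4 \log{\left(u \right)}} \, du$.

Since $\dfrac{\partial}{\partial a}\,u^{a} = u^{a} \ln u$, the $\ln u$ in the denominator cancels and
$$\frac{dI}{da} = \int_{0}^{1} \frac{1}{4} u^{a} \, du = \frac{1}{4} \left[\frac{u^{a+1}}{a+1}\right]_0^1 = \frac{1}{4 \left(a + 1\right)}.$$

Integrating with respect to $a$ gives $I(a) = \frac{\log{\left(a + 1 \right)}}{4} - \frac{\log{\left(2 \right)}}{2} + \frac{\log{\left(3 \right)}}{4} + C$.

At $a = \frac{1}{3}$ the integrand is identically $0$, so $I(\frac{1}{3}) = 0$. The closed form gives $0$, hence $C = 0$.

Setting $a = \frac{4}{3}$:
$$I = - \frac{\log{\left(2 \right)}}{2} + \frac{\log{\left(7 \right)}}{4}.$$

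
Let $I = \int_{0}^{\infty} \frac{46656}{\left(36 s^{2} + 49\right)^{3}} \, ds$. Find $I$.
$\frac{1458 \pi}{16807}$

Start from the standard arctangent integral
$$J(a) = \int_{0}^{\infty} \frac{1}{a^{2} + s^{2}} \, ds = \frac{\pi}{2 a}.$$

Differentiating under the integral sign with respect to $a$,
$$\frac{dJ}{da} = \int_{0}^{\infty} - \frac{2 a}{\left(a^{2} + s^{2}\right)^{2}} \, ds = - \frac{\pi}{2 a^{2}},$$
so $\int_{0}^{\infty} \frac{1}{\left(a^{2} + s^{2}\right)^{2}} \, ds = \frac{\pi}{4 a^{3}}$.

Repeating — each differentiation of $1/(s^2+a^2)^j$ produces $-2ja/(s^2+a^2)^{j+1}$ — and dividing through by $-2ja$ at each step yields, after $2$ differentiations in total,
$$\int_{0}^{\infty} \frac{1}{\left(a^{2} + s^{2}\right)^{3}} \, ds = \frac{3 \pi}{16 a^{5}}.$$

Setting $a = \frac{7}{6}$:
$$I = \frac{1458 \pi}{16807}.$$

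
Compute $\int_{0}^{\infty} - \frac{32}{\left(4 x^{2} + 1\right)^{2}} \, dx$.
$- 4 \pi$

Begin with the known result
$$J(a) = \int_{0}^{\infty} - \frac{2}{a^{2} + x^{2}} \, dx = - \frac{\pi}{a}.$$

Differentiating under the integral sign with respect to $a$,
$$\frac{dJ}{da} = \int_{0}^{\infty} \frac{4 a}{\left(a^{2} + x^{2}\right)^{2}} \, dx = \frac{\pi}{a^{2}},$$
so $\int_{0}^{\infty} - \frac{2}{\left(a^{2} + x^{2}\right)^{2}} \, dx = - \frac{\pi}{2 a^{3}}$.

Setting $a = \frac{1}{2}$:
$$I = - 4 \pi.$$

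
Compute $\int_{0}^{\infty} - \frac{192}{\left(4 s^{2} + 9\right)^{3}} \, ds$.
$- \frac{2 \pi}{27}$

Begin with the known result
$$J(a) = \int_{0}^{\infty} - \frac{3}{a^{2} + s^{2}} \, ds = - \frac{3 \pi}{2 a}.$$

Differentiating under the integral sign with respect to $a$,
$$\frac{dJ}{da} = \int_{0}^{\infty} \frac{6 a}{\left(a^{2} + s^{2}\right)^{2}} \, ds = \frac{3 \pi}{2 a^{2}},$$
so $\int_{0}^{\infty} - \frac{3}{\left(a^{2} + s^{2}\right)^{2}} \, ds = - \frac{3 \pi}{4 a^{3}}$.

Repeating — each differentiation of $1/(s^2+a^2)^j$ produces $-2ja/(s^2+a^2)^{j+1}$ — and dividing through by $-2ja$ at each step yields, after $2$ differentiations in total,
$$\int_{0}^{\infty} - \frac{3}{\left(a^{2} + s^{2}\right)^{3}} \, ds = - \frac{9 \pi}{16 a^{5}}.$$

Setting $a = \frac{3}{2}$:
$$I = - \frac{2 \pi}{27}.$$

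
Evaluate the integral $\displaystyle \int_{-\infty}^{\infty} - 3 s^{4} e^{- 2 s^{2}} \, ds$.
$- \frac{9 \sqrt{2} \sqrt{\pi}}{32}$

Begin with the known integral
$$J(a) = \int_{-\infty}^{\infty} - 3 e^{- a s^{2}} \, ds = - \frac{3 \sqrt{\pi}}{\sqrt{a}}.$$

Differentiating under the integral sign brings down a factor of $(-s^2)$:
$$\frac{dJ}{da} = \int_{-\infty}^{\infty} 3 s^{2} e^{- a s^{2}} \, ds = \frac{3 \sqrt{\pi}}{2 a^{\frac{3}{2}}}.$$

Repeating twice in total — each differentiation brings down another $(-s^2)$ — gives
$$\frac{d^{2}J}{da^{2}} = \int_{-\infty}^{\infty} - 3 s^{4} e^{- a s^{2}} \, ds = - \frac{9 \sqrt{\pi}}{4 a^{\frac{5}{2}}},$$
and the integrand here is exactly the target integrand, so $I = - \frac{9 \sqrt{\pi}}{4 a^{\frac{5}{2}}}$.

Setting $a = 2$:
$$I = - \frac{9 \sqrt{2} \sqrt{\pi}}{32}.$$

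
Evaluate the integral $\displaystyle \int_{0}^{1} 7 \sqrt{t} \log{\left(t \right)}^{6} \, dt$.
$\frac{71680}{243}$

Consider the simpler parametrised integral
$$J(a) = \int_{0}^{1} 7 t^{a} \, dt = \frac{7}{a + 1}.$$

Differentiating under the integral sign brings down a factor of $\ln t$:
$$\frac{dJ}{da} = \int_{0}^{1} 7 t^{a} \log{\left(t \right)} \, dt = - \frac{7}{\left(a + 1\right)^{2}}.$$

Repeating $6$ times in total — each differentiation brings down another $\ln t$ — gives
$$\frac{d^{6}J}{da^{6}} = \int_{0}^{1} 7 t^{a} \log{\left(t \right)}^{6} \, dt = \frac{5040}{\left(a + 1\right)^{7}},$$
and the integrand here is exactly the target integrand, so $I = \frac{5040}{\left(a + 1\right)^{7}}$.

Setting $a = \frac{1}{2}$:
$$I = \frac{71680}{243}.$$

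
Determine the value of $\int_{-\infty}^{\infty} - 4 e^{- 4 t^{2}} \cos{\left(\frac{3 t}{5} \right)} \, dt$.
$- \frac{2 \sqrt{\pi}}{e^{\frac{9}{400}}}$

Treat the cosine frequency as a parameter and define $I(b) = \int_{-\infty}^{\infty} - 4 e^{- 4 t^{2}} \cos{\left(b t \right)} \, dt$.

Differentiating under the integral sign,
$$I'(b) = \int_{-\infty}^{\infty} 4 t e^{- 4 t^{2}} \sin{\left(b t \right)} \, dt.$$

Integrate $\int_{-\infty}^{\infty} t \sin(b t)\, e^{- 4 t^{2}}\, dt$ by parts with $u = \sin(b t)$ and $dv = t\, e^{- 4 t^{2}}\, dt$, giving $v = - \frac{e^{- 4 t^{2}}}{8}$. The boundary term vanishes and
$$\int_{-\infty}^{\infty} t \sin(b t)\, e^{- 4 t^{2}}\, dt = \frac{b}{8} \int_{-\infty}^{\infty} \cos(b t)\, e^{- 4 t^{2}}\, dt,$$
so $I'(b) = - \frac{b}{8}\, I(b)$.

This is a separable first-order ODE; solving with the initial condition $I(0) = \int_{-\infty}^{\infty} - 4 e^{- 4 t^{2}}\,dt = - 2 \sqrt{\pi}$ gives
$$I(b) = - 2 \sqrt{\pi} e^{- \frac{b^{2}}{16}}.$$

Setting $b = \frac{3}{5}$:
$$I = - \frac{2 \sqrt{\pi}}{e^{\frac{9}{400}}}.$$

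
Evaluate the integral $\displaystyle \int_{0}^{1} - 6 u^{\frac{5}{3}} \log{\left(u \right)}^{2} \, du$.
$- \frac{81}{128}$

Start from the elementary integral
$$J(a) = \int_{0}^{1} - 6 u^{a} \, du = - \frac{6}{a + 1}.$$

Differentiating under the integral sign brings down a factor of $\ln u$:
$$\frac{dJ}{da} = \int_{0}^{1} - 6 u^{a} \log{\left(u \right)} \, du = \frac{6}{\left(a + 1\right)^{2}}.$$

Repeating twice in total — each differentiation brings down another $\ln u$ — gives
$$\frac{d^{2}J}{da^{2}} = \int_{0}^{1} - 6 u^{a} \log{\left(u \right)}^{2} \, du = - \frac{12}{\left(a + 1\right)^{3}},$$
and the integrand here is exactly the target integrand, so $I = - \frac{12}{\left(a + 1\right)^{3}}$.

Setting $a = \frac{5}{3}$:
$$I = - \frac{81}{128}.$$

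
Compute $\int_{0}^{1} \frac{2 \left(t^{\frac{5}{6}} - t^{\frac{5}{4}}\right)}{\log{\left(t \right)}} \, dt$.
$\log{\left(\frac{484}{729} \right)}$

Consider the one-parameter family: let $I(a) = \int_{0}^{1} \frac{2 \left(- t^{\frac{5}{4}} + t^{a}\right)}{\log{\left(t \right)}} \, dt$.

Since $\dfrac{\partial}{\partial a}\,t^{a} = t^{a} \ln t$, the $\ln t$ in the denominator cancels and
$$\frac{dI}{da} = \int_{0}^{1} 2 t^{a} \, dt = 2 \left[\frac{t^{a+1}}{a+1}\right]_0^1 = \frac{2}{a + 1}.$$

Integrating with respect to $a$ gives $I(a) = \log{\left(\frac{16 \left(a + 1\right)^{2}}{81} \right)} + C$.

At $a = \frac{5}{4}$ the integrand is identically $0$, so $I(\frac{5}{4}) = 0$. The closed form gives $0$, hence $C = 0$.

Setting $a = \frac{5}{6}$:
$$I = \log{\left(\frac{484}{729} \right)}.$$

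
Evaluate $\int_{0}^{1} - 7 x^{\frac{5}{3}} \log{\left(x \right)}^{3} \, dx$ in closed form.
$\frac{1701}{2048}$

Begin with the known integral
$$J(a) = \int_{0}^{1} - 7 x^{a} \, dx = - \frac{7}{a + 1}.$$

Differentiating under the integral sign brings down a factor of $\ln x$:
$$\frac{dJ}{da} = \int_{0}^{1} - 7 x^{a} \log{\left(x \right)} \, dx = \frac{7}{\left(a + 1\right)^{2}}.$$

Repeating $3$ times in total — each differentiation brings down another $\ln x$ — gives
$$\frac{d^{3}J}{da^{3}} = \int_{0}^{1} - 7 x^{a} \log{\left(x \right)}^{3} \, dx = \frac{42}{\left(a + 1\right)^{4}},$$
and the integrand here is exactly the target integrand, so $I = \frac{42}{\left(a + 1\right)^{4}}$.

Setting $a = \frac{5}{3}$:
$$I = \frac{1701}{2048}.$$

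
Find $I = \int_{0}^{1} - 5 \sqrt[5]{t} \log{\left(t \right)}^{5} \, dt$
$\frac{390625}{1944}$

Consider the simpler parametrised integral
$$J(a) = \int_{0}^{1} - 5 t^{a} \, dt = - \frac{5}{a + 1}.$$

Differentiating under the integral sign brings down a factor of $\ln t$:
$$\frac{dJ}{da} = \int_{0}^{1} - 5 t^{a} \log{\left(t \right)} \, dt = \frac{5}{\left(a + 1\right)^{2}}.$$

Repeating $5$ times in total — each differentiation brings down another $\ln t$ — gives
$$\frac{d^{5}J}{da^{5}} = \int_{0}^{1} - 5 t^{a} \log{\left(t \right)}^{5} \, dt = \frac{600}{\left(a + 1\right)^{6}},$$
and the integrand here is exactly the target integrand, so $I = \frac{600}{\left(a + 1\right)^{6}}$.

Setting $a = \frac{1}{5}$:
$$I = \frac{390625}{1944}.$$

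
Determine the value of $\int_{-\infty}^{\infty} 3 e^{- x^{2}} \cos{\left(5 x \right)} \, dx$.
$\frac{3 \sqrt{\pi}}{e^{\frac{25}{4}}}$

Treat the cosine frequency as a parameter and define $I(b) = \int_{-\infty}^{\infty} 3 e^{- x^{2}} \cos{\left(b x \right)} \, dx$.

Differentiating under the integral sign,
$$I'(b) = \int_{-\infty}^{\infty} - 3 x e^{- x^{2}} \sin{\left(b x \right)} \, dx.$$

Integrate $\int_{-\infty}^{\infty} x \sin(b x)\, e^{- x^{2}}\, dx$ by parts with $u = \sin(b x)$ and $dv = x\, e^{- x^{2}}\, dx$, giving $v = - \frac{e^{- x^{2}}}{2}$. The boundary term vanishes and
$$\int_{-\infty}^{\infty} x \sin(b x)\, e^{- x^{2}}\, dx = \frac{b}{2} \int_{-\infty}^{\infty} \cos(b x)\, e^{- x^{2}}\, dx,$$
so $I'(b) = - \frac{b}{2}\, I(b)$.

This is a separable first-order ODE; solving with the initial condition $I(0) = \int_{-\infty}^{\infty} 3 e^{- x^{2}}\,dx = 3 \sqrt{\pi}$ gives
$$I(b) = 3 \sqrt{\pi} e^{- \frac{b^{2}}{4}}.$$

Setting $b = 5$:
$$I = \frac{3 \sqrt{\pi}}{e^{\frac{25}{4}}}.$$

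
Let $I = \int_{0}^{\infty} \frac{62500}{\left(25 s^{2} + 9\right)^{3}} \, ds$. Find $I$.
$\frac{3125 \pi}{324}$

Begin with the known result
$$J(a) = \int_{0}^{\infty} \frac{4}{a^{2} + s^{2}} \, ds = \frac{2 \pi}{a}.$$

Differentiating under the integral sign with respect to $a$,
$$\frac{dJ}{da} = \int_{0}^{\infty} - \frac{8 a}{\left(a^{2} + s^{2}\right)^{2}} \, ds = - \frac{2 \pi}{a^{2}},$$
so $\int_{0}^{\infty} \frac{4}{\left(a^{2} + s^{2}\right)^{2}} \, ds = \frac{\pi}{a^{3}}$.

Repeating — each differentiation of $1/(s^2+a^2)^j$ produces $-2ja/(s^2+a^2)^{j+1}$ — and dividing through by $-2ja$ at each step yields, after $2$ differentiations in total,
$$\int_{0}^{\infty} \frac{4}{\left(a^{2} + s^{2}\right)^{3}} \, ds = \frac{3 \pi}{4 a^{5}}.$$

Setting $a = \frac{3}{5}$:
$$I = \frac{3125 \pi}{324}.$$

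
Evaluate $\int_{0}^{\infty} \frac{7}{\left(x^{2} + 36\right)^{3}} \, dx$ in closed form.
$\frac{7 \pi}{41472}$

Begin with the known result
$$J(a) = \int_{0}^{\infty} \frac{7}{a^{2} + x^{2}} \, dx = \frac{7 \pi}{2 a}.$$

Differentiating under the integral sign with respect to $a$,
$$\frac{dJ}{da} = \int_{0}^{\infty} - \frac{14 a}{\left(a^{2} + x^{2}\right)^{2}} \, dx = - \frac{7 \pi}{2 a^{2}},$$
so $\int_{0}^{\infty} \frac{7}{\left(a^{2} + x^{2}\right)^{2}} \, dx = \frac{7 \pi}{4 a^{3}}$.

Repeating — each differentiation of $1/(x^2+a^2)^j$ produces $-2ja/(x^2+a^2)^{j+1}$ — and dividing through by $-2ja$ at each step yields, after $2$ differentiations in total,
$$\int_{0}^{\infty} \frac{7}{\left(a^{2} + x^{2}\right)^{3}} \, dx = \frac{21 \pi}{16 a^{5}}.$$

Setting $a = 6$:
$$I = \frac{7 \pi}{41472}.$$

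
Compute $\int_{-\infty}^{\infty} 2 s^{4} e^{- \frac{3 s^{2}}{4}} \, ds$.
$\frac{16 \sqrt{3} \sqrt{\pi}}{9}$

Consider the simpler parametrised integral
$$J(a) = \int_{-\infty}^{\infty} 2 e^{- a s^{2}} \, ds = \frac{2 \sqrt{\pi}}{\sqrt{a}}.$$

Differentiating under the integral sign brings down a factor of $(-s^2)$:
$$\frac{dJ}{da} = \int_{-\infty}^{\infty} - 2 s^{2} e^{- a s^{2}} \, ds = - \frac{\sqrt{\pi}}{a^{\frac{3}{2}}}.$$

Repeating twice in total — each differentiation brings down another $(-s^2)$ — gives
$$\frac{d^{2}J}{da^{2}} = \int_{-\infty}^{\infty} 2 s^{4} e^{- a s^{2}} \, ds = \frac{3 \sqrt{\pi}}{2 a^{\frac{5}{2}}},$$
and the integrand here is exactly the target integrand, so $I = \frac{3 \sqrt{\pi}}{2 a^{\frac{5}{2}}}$.

Setting $a = \frac{3}{4}$:
$$I = \frac{16 \sqrt{3} \sqrt{\pi}}{9}.$$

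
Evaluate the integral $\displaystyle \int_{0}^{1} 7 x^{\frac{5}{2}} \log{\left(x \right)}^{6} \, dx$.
$\frac{92160}{117649}$

Begin with the known integral
$$J(a) = \int_{0}^{1} 7 x^{a} \, dx = \frac{7}{a + 1}.$$

Differentiating under the integral sign brings down a factor of $\ln x$:
$$\frac{dJ}{da} = \int_{0}^{1} 7 x^{a} \log{\left(x \right)} \, dx = - \frac{7}{\left(a + 1\right)^{2}}.$$

Repeating $6$ times in total — each differentiation brings down another $\ln x$ — gives
$$\frac{d^{6}J}{da^{6}} = \int_{0}^{1} 7 x^{a} \log{\left(x \right)}^{6} \, dx = \frac{5040}{\left(a + 1\right)^{7}},$$
and the integrand here is exactly the target integrand, so $I = \frac{5040}{\left(a + 1\right)^{7}}$.

Setting $a = \frac{5}{2}$:
$$I = \frac{92160}{117649}.$$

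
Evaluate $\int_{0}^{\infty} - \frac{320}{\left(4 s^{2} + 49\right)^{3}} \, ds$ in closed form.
$- \frac{30 \pi}{16807}$

Begin with the known result
$$J(a) = \int_{0}^{\infty} - \frac{5}{a^{2} + s^{2}} \, ds = - \frac{5 \pi}{2 a}.$$

Differentiating under the integral sign with respect to $a$,
$$\frac{dJ}{da} = \int_{0}^{\infty} \frac{10 a}{\left(a^{2} + s^{2}\right)^{2}} \, ds = \frac{5 \pi}{2 a^{2}},$$
so $\int_{0}^{\infty} - \frac{5}{\left(a^{2} + s^{2}\right)^{2}} \, ds = - \frac{5 \pi}{4 a^{3}}$.

Repeating — each differentiation of $1/(s^2+a^2)^j$ produces $-2ja/(s^2+a^2)^{j+1}$ — and dividing through by $-2ja$ at each step yields, after $2$ differentiations in total,
$$\int_{0}^{\infty} - \frac{5}{\left(a^{2} + s^{2}\right)^{3}} \, ds = - \frac{15 \pi}{16 a^{5}}.$$

Setting $a = \frac{7}{2}$:
$$I = - \frac{30 \pi}{16807}.$$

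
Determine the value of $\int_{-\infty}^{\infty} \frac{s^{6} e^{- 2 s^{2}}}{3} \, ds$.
$\frac{5 \sqrt{2} \sqrt{\pi}}{128}$

Consider the simpler parametrised integral
$$J(a) = \int_{-\infty}^{\infty} \frac{e^{- a s^{2}}}{3} \, ds = \frac{\sqrt{\pi}}{3 \sqrt{a}}.$$

Differentiating under the integral sign brings down a factor of $(-s^2)$:
$$\frac{dJ}{da} = \int_{-\infty}^{\infty} - \frac{s^{2} e^{- a s^{2}}}{3} \, ds = - \frac{\sqrt{\pi}}{6 a^{\frac{3}{2}}}.$$

Repeating $3$ times in total — each differentiation brings down another $(-s^2)$ — gives
$$\frac{d^{3}J}{da^{3}} = \int_{-\infty}^{\infty} - \frac{s^{6} e^{- a s^{2}}}{3} \, ds = - \frac{5 \sqrt{\pi}}{8 a^{\frac{7}{2}}},$$
and the integrand here is $(-1)^{3}$ times the target integrand, so $I = (-1)^{3}\,\frac{d^{3}J}{da^{3}} = \frac{5 \sqrt{\pi}}{8 a^{\frac{7}{2}}}$.

Setting $a = 2$:
$$I = \frac{5 \sqrt{2} \sqrt{\pi}}{128}.$$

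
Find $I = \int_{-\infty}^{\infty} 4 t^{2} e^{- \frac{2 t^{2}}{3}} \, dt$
$\frac{3 \sqrt{6} \sqrt{\pi}}{2}$

Begin with the known integral
$$J(a) = \int_{-\infty}^{\infty} 4 e^{- a t^{2}} \, dt = \frac{4 \sqrt{\pi}}{\sqrt{a}}.$$

Differentiating under the integral sign brings down a factor of $(-t^2)$:
$$\frac{dJ}{da} = \int_{-\infty}^{\infty} - 4 t^{2} e^{- a t^{2}} \, dt = - \frac{2 \sqrt{\pi}}{a^{\frac{3}{2}}}.$$

The integral on the left is $-I$, so $I = \frac{2 \sqrt{\pi}}{a^{\frac{3}{2}}}$.

Setting $a = \frac{2}{3}$:
$$I = \frac{3 \sqrt{6} \sqrt{\pi}}{2}.$$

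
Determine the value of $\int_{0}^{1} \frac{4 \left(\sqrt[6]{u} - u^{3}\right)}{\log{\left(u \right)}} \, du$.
$\log{\left(\frac{2401}{331776} \right)}$

Consider the one-parameter family: let $I(a) = \int_{0}^{1} \frac{4 \left(- u^{3} + u^{a}\right)}{\log{\left(u \right)}} \, du$.

Since $\dfrac{\partial}{\partial a}\,u^{a} = u^{a} \ln u$, the $\ln u$ in the denominator cancels and
$$\frac{dI}{da} = \int_{0}^{1} 4 u^{a} \, du = 4 \left[\frac{u^{a+1}}{a+1}\right]_0^1 = \frac{4}{a + 1}.$$

Integrating with respect to $a$ gives $I(a) = \log{\left(\frac{\left(a + 1\right)^{4}}{256} \right)} + C$.

At $a = 3$ the integrand is identically $0$, so $I(3) = 0$. The closed form gives $0$, hence $C = 0$.

Setting $a = \frac{1}{6}$:
$$I = \log{\left(\frac{2401}{331776} \right)}.$$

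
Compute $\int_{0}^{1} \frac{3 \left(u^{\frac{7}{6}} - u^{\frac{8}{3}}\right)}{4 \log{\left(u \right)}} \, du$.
$- \frac{3 \log{\left(22 \right)}}{4} + \frac{3 \log{\left(13 \right)}}{4}$

Consider the one-parameter family: let $I(a) = \int_{0}^{1} \frac{3 \left(- u^{\frac{8}{3}} + u^{a}\right)}{4 \log{\left(u \right)}} \, du$.

Since $\dfrac{\partial}{\partial a}\,u^{a} = u^{a} \ln u$, the $\ln u$ in the denominator cancels and
$$\frac{dI}{da} = \int_{0}^{1} \frac{3}{4} u^{a} \, du = \frac{3}{4} \left[\frac{u^{a+1}}{a+1}\right]_0^1 = \frac{3}{4 \left(a + 1\right)}.$$

Integrating with respect to $a$ gives $I(a) = \log{\left(\frac{\sqrt[4]{11} \cdot 3^{\frac{3}{4}} \left(a + 1\right)^{\frac{3}{4}}}{11} \right)} + C$.

At $a = \frac{8}{3}$ the integrand is identically $0$, so $I(\frac{8}{3}) = 0$. The closed form gives $0$, hence $C = 0$.

Setting $a = \frac{7}{6}$:
$$I = - \frac{3 \log{\left(22 \right)}}{4} + \frac{3 \log{\left(13 \right)}}{4}.$$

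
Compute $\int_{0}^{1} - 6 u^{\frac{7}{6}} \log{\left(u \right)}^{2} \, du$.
$- \frac{2592}{2197}$

Consider the simpler parametrised integral
$$J(a) = \int_{0}^{1} - 6 u^{a} \, du = - \frac{6}{a + 1}.$$

Differentiating under the integral sign brings down a factor of $\ln u$:
$$\frac{dJ}{da} = \int_{0}^{1} - 6 u^{a} \log{\left(u \right)} \, du = \frac{6}{\left(a + 1\right)^{2}}.$$

Repeating twice in total — each differentiation brings down another $\ln u$ — gives
$$\frac{d^{2}J}{da^{2}} = \int_{0}^{1} - 6 u^{a} \log{\left(u \right)}^{2} \, du = - \frac{12}{\left(a + 1\right)^{3}},$$
and the integrand here is exactly the target integrand, so $I = - \frac{12}{\left(a + 1\right)^{3}}$.

Setting $a = \frac{7}{6}$:
$$I = - \frac{2592}{2197}.$$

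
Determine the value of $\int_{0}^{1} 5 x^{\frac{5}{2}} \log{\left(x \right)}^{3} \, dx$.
$- \frac{480}{2401}$

Start from the elementary integral
$$J(a) = \int_{0}^{1} 5 x^{a} \, dx = \frac{5}{a + 1}.$$

Differentiating under the integral sign brings down a factor of $\ln x$:
$$\frac{dJ}{da} = \int_{0}^{1} 5 x^{a} \log{\left(x \right)} \, dx = - \frac{5}{\left(a + 1\right)^{2}}.$$

Repeating $3$ times in total — each differentiation brings down another $\ln x$ — gives
$$\frac{d^{3}J}{da^{3}} = \int_{0}^{1} 5 x^{a} \log{\left(x \right)}^{3} \, dx = - \frac{30}{\left(a + 1\right)^{4}},$$
and the integrand here is exactly the target integrand, so $I = - \frac{30}{\left(a + 1\right)^{4}}$.

Setting $a = \frac{5}{2}$:
$$I = - \frac{480}{2401}.$$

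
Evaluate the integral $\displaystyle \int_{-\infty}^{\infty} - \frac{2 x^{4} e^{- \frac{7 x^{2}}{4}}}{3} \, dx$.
$- \frac{16 \sqrt{7} \sqrt{\pi}}{343}$

Start from the elementary integral
$$J(a) = \int_{-\infty}^{\infty} - \frac{2 e^{- a x^{2}}}{3} \, dx = - \frac{2 \sqrt{\pi}}{3 \sqrt{a}}.$$

Differentiating under the integral sign brings down a factor of $(-x^2)$:
$$\frac{dJ}{da} = \int_{-\infty}^{\infty} \frac{2 x^{2} e^{- a x^{2}}}{3} \, dx = \frac{\sqrt{\pi}}{3 a^{\frac{3}{2}}}.$$

Repeating twice in total — each differentiation brings down another $(-x^2)$ — gives
$$\frac{d^{2}J}{da^{2}} = \int_{-\infty}^{\infty} - \frac{2 x^{4} e^{- a x^{2}}}{3} \, dx = - \frac{\sqrt{\pi}}{2 a^{\frac{5}{2}}},$$
and the integrand here is exactly the target integrand, so $I = - \frac{\sqrt{\pi}}{2 a^{\frac{5}{2}}}$.

Setting $a = \frac{7}{4}$:
$$I = - \frac{16 \sqrt{7} \sqrt{\pi}}{343}.$$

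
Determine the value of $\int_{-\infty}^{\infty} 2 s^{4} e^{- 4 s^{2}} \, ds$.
$\frac{3 \sqrt{\pi}}{64}$

Start from the elementary integral
$$J(a) = \int_{-\infty}^{\infty} 2 e^{- a s^{2}} \, ds = \frac{2 \sqrt{\pi}}{\sqrt{a}}.$$

Differentiating under the integral sign brings down a factor of $(-s^2)$:
$$\frac{dJ}{da} = \int_{-\infty}^{\infty} - 2 s^{2} e^{- a s^{2}} \, ds = - \frac{\sqrt{\pi}}{a^{\frac{3}{2}}}.$$

Repeating twice in total — each differentiation brings down another $(-s^2)$ — gives
$$\frac{d^{2}J}{da^{2}} = \int_{-\infty}^{\infty} 2 s^{4} e^{- a s^{2}} \, ds = \frac{3 \sqrt{\pi}}{2 a^{\frac{5}{2}}},$$
and the integrand here is exactly the target integrand, so $I = \frac{3 \sqrt{\pi}}{2 a^{\frac{5}{2}}}$.

Setting $a = 4$:
$$I = \frac{3 \sqrt{\pi}}{64}.$$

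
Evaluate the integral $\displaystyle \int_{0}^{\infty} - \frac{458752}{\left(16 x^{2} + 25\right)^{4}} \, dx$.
$- \frac{3584 \pi}{15625}$

Recall the elementary integral
$$J(a) = \int_{0}^{\infty} - \frac{7}{a^{2} + x^{2}} \, dx = - \frac{7 \pi}{2 a}.$$

Differentiating under the integral sign with respect to $a$,
$$\frac{dJ}{da} = \int_{0}^{\infty} \frac{14 a}{\left(a^{2} + x^{2}\right)^{2}} \, dx = \frac{7 \pi}{2 a^{2}},$$
so $\int_{0}^{\infty} - \frac{7}{\left(a^{2} + x^{2}\right)^{2}} \, dx = - \frac{7 \pi}{4 a^{3}}$.

Repeating — each differentiation of $1/(x^2+a^2)^j$ produces $-2ja/(x^2+a^2)^{j+1}$ — and dividing through by $-2ja$ at each step yields, after $3$ differentiations in total,
$$\int_{0}^{\infty} - \frac{7}{\left(a^{2} + x^{2}\right)^{4}} \, dx = - \frac{35 \pi}{32 a^{7}}.$$

Setting $a = \frac{5}{4}$:
$$I = - \frac{3584 \pi}{15625}.$$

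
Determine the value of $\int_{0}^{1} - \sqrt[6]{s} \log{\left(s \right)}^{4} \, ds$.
$- \frac{186624}{16807}$

Consider the simpler parametrised integral
$$J(a) = \int_{0}^{1} - s^{a} \, ds = - \frac{1}{a + 1}.$$

Differentiating under the integral sign brings down a factor of $\ln s$:
$$\frac{dJ}{da} = \int_{0}^{1} - s^{a} \log{\left(s \right)} \, ds = \frac{1}{\left(a + 1\right)^{2}}.$$

Repeating $4$ times in total — each differentiation brings down another $\ln s$ — gives
$$\frac{d^{4}J}{da^{4}} = \int_{0}^{1} - s^{a} \log{\left(s \right)}^{4} \, ds = - \frac{24}{\left(a + 1\right)^{5}},$$
and the integrand here is exactly the target integrand, so $I = - \frac{24}{\left(a + 1\right)^{5}}$.

Setting $a = \frac{1}{6}$:
$$I = - \frac{186624}{16807}.$$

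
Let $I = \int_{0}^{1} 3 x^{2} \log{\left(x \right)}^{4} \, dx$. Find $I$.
$\frac{8}{27}$

Consider the simpler parametrised integral
$$J(a) = \int_{0}^{1} 3 x^{a} \, dx = \frac{3}{a + 1}.$$

Differentiating under the integral sign brings down a factor of $\ln x$:
$$\frac{dJ}{da} = \int_{0}^{1} 3 x^{a} \log{\left(x \right)} \, dx = - \frac{3}{\left(a + 1\right)^{2}}.$$

Repeating $4$ times in total — each differentiation brings down another $\ln x$ — gives
$$\frac{d^{4}J}{da^{4}} = \int_{0}^{1} 3 x^{a} \log{\left(x \right)}^{4} \, dx = \frac{72}{\left(a + 1\right)^{5}},$$
and the integrand here is exactly the target integrand, so $I = \frac{72}{\left(a + 1\right)^{5}}$.

Setting $a = 2$:
$$I = \frac{8}{27}.$$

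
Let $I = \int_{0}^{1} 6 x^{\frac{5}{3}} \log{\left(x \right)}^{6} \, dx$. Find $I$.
$\frac{295245}{65536}$

Begin with the known integral
$$J(a) = \int_{0}^{1} 6 x^{a} \, dx = \frac{6}{a + 1}.$$

Differentiating under the integral sign brings down a factor of $\ln x$:
$$\frac{dJ}{da} = \int_{0}^{1} 6 x^{a} \log{\left(x \right)} \, dx = - \frac{6}{\left(a + 1\right)^{2}}.$$

Repeating $6$ times in total — each differentiation brings down another $\ln x$ — gives
$$\frac{d^{6}J}{da^{6}} = \int_{0}^{1} 6 x^{a} \log{\left(x \right)}^{6} \, dx = \frac{4320}{\left(a + 1\right)^{7}},$$
and the integrand here is exactly the target integrand, so $I = \frac{4320}{\left(a + 1\right)^{7}}$.

Setting $a = \frac{5}{3}$:
$$I = \frac{295245}{65536}.$$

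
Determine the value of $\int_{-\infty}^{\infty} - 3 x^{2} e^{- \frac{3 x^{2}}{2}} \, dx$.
$- \frac{\sqrt{6} \sqrt{\pi}}{3}$

Start from the elementary integral
$$J(a) = \int_{-\infty}^{\infty} - 3 e^{- a x^{2}} \, dx = - \frac{3 \sqrt{\pi}}{\sqrt{a}}.$$

Differentiating under the integral sign brings down a factor of $(-x^2)$:
$$\frac{dJ}{da} = \int_{-\infty}^{\infty} 3 x^{2} e^{- a x^{2}} \, dx = \frac{3 \sqrt{\pi}}{2 a^{\frac{3}{2}}}.$$

The integral on the left is $-I$, so $I = - \frac{3 \sqrt{\pi}}{2 a^{\frac{3}{2}}}$.

Setting $a = \frac{3}{2}$:
$$I = - \frac{\sqrt{6} \sqrt{\pi}}{3}.$$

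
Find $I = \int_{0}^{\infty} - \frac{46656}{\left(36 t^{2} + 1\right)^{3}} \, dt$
$- 1458 \pi$

Begin with the known result
$$J(a) = \int_{0}^{\infty} - \frac{1}{a^{2} + t^{2}} \, dt = - \frac{\pi}{2 a}.$$

Differentiating under the integral sign with respect to $a$,
$$\frac{dJ}{da} = \int_{0}^{\infty} \frac{2 a}{\left(a^{2} + t^{2}\right)^{2}} \, dt = \frac{\pi}{2 a^{2}},$$
so $\int_{0}^{\infty} - \frac{1}{\left(a^{2} + t^{2}\right)^{2}} \, dt = - \frac{\pi}{4 a^{3}}$.

Repeating — each differentiation of $1/(t^2+a^2)^j$ produces $-2ja/(t^2+a^2)^{j+1}$ — and dividing through by $-2ja$ at each step yields, after $2$ differentiations in total,
$$\int_{0}^{\infty} - \frac{1}{\left(a^{2} + t^{2}\right)^{3}} \, dt = - \frac{3 \pi}{16 a^{5}}.$$

Setting $a = \frac{1}{6}$:
$$I = - 1458 \pi.$$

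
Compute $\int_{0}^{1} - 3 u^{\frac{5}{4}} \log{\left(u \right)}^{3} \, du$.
$\frac{512}{729}$

Consider the simpler parametrised integral
$$J(a) = \int_{0}^{1} - 3 u^{a} \, du = - \frac{3}{a + 1}.$$

Differentiating under the integral sign brings down a factor of $\ln u$:
$$\frac{dJ}{da} = \int_{0}^{1} - 3 u^{a} \log{\left(u \right)} \, du = \frac{3}{\left(a + 1\right)^{2}}.$$

Repeating $3$ times in total — each differentiation brings down another $\ln u$ — gives
$$\frac{d^{3}J}{da^{3}} = \int_{0}^{1} - 3 u^{a} \log{\left(u \right)}^{3} \, du = \frac{18}{\left(a + 1\right)^{4}},$$
and the integrand here is exactly the target integrand, so $I = \frac{18}{\left(a + 1\right)^{4}}$.

Setting $a = \frac{5}{4}$:
$$I = \frac{512}{729}.$$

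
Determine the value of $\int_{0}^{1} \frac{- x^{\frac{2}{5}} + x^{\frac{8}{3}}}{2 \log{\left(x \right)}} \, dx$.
$\log{\left(\frac{\sqrt{1155}}{21} \right)}$

Introduce a parameter $a$ in the exponent: let $I(a) = \int_{0}^{1} \frac{x^{\frac{8}{3}} - x^{a}}{2 \log{\left(x \right)}} \, dx$.

Since $\dfrac{\partial}{\partial a}\,x^{a} = x^{a} \ln x$, the $\ln x$ in the denominator cancels and
$$\frac{dI}{da} = \int_{0}^{1} - \frac{1}{2} x^{a} \, dx = - \frac{1}{2} \left[\frac{x^{a+1}}{a+1}\right]_0^1 = - \frac{1}{2 a + 2}.$$

Integrating with respect to $a$ gives $I(a) = - \frac{\log{\left(a + 1 \right)}}{2} - \frac{\log{\left(3 \right)}}{2} + \frac{\log{\left(11 \right)}}{2} + C$.

At $a = \frac{8}{3}$ the integrand is identically $0$, so $I(\frac{8}{3}) = 0$. The closed form gives $0$, hence $C = 0$.

Setting $a = \frac{2}{5}$:
$$I = \log{\left(\frac{\sqrt{1155}}{21} \right)}.$$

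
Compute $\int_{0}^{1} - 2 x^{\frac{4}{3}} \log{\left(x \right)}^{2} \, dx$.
$- \frac{108}{343}$

Consider the simpler parametrised integral
$$J(a) = \int_{0}^{1} - 2 x^{a} \, dx = - \frac{2}{a + 1}.$$

Differentiating under the integral sign brings down a factor of $\ln x$:
$$\frac{dJ}{da} = \int_{0}^{1} - 2 x^{a} \log{\left(x \right)} \, dx = \frac{2}{\left(a + 1\right)^{2}}.$$

Repeating twice in total — each differentiation brings down another $\ln x$ — gives
$$\frac{d^{2}J}{da^{2}} = \int_{0}^{1} - 2 x^{a} \log{\left(x \right)}^{2} \, dx = - \frac{4}{\left(a + 1\right)^{3}},$$
and the integrand here is exactly the target integrand, so $I = - \frac{4}{\left(a + 1\right)^{3}}$.

Setting $a = \frac{4}{3}$:
$$I = - \frac{108}{343}.$$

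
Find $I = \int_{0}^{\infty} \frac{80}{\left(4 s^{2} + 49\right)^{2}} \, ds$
$\frac{10 \pi}{343}$

Start from the standard arctangent integral
$$J(a) = \int_{0}^{\infty} \frac{5}{a^{2} + s^{2}} \, ds = \frac{5 \pi}{2 a}.$$

Differentiating under the integral sign with respect to $a$,
$$\frac{dJ}{da} = \int_{0}^{\infty} - \frac{10 a}{\left(a^{2} + s^{2}\right)^{2}} \, ds = - \frac{5 \pi}{2 a^{2}},$$
so $\int_{0}^{\infty} \frac{5}{\left(a^{2} + s^{2}\right)^{2}} \, ds = \frac{5 \pi}{4 a^{3}}$.

Setting $a = \frac{7}{2}$:
$$I = \frac{10 \pi}{343}.$$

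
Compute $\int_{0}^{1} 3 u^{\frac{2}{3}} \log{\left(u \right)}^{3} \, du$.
$- \frac{1458}{625}$

Start from the elementary integral
$$J(a) = \int_{0}^{1} 3 u^{a} \, du = \frac{3}{a + 1}.$$

Differentiating under the integral sign brings down a factor of $\ln u$:
$$\frac{dJ}{da} = \int_{0}^{1} 3 u^{a} \log{\left(u \right)} \, du = - \frac{3}{\left(a + 1\right)^{2}}.$$

Repeating $3$ times in total — each differentiation brings down another $\ln u$ — gives
$$\frac{d^{3}J}{da^{3}} = \int_{0}^{1} 3 u^{a} \log{\left(u \right)}^{3} \, du = - \frac{18}{\left(a + 1\right)^{4}},$$
and the integrand here is exactly the target integrand, so $I = - \frac{18}{\left(a + 1\right)^{4}}$.

Setting $a = \frac{2}{3}$:
$$I = - \frac{1458}{625}.$$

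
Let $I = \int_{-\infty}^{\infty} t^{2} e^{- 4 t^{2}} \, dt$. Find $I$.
$\frac{\sqrt{\pi}}{16}$

Start from the elementary integral
$$J(a) = \int_{-\infty}^{\infty} e^{- a t^{2}} \, dt = \frac{\sqrt{\pi}}{\sqrt{a}}.$$

Differentiating under the integral sign brings down a factor of $(-t^2)$:
$$\frac{dJ}{da} = \int_{-\infty}^{\infty} - t^{2} e^{- a t^{2}} \, dt = - \frac{\sqrt{\pi}}{2 a^{\frac{3}{2}}}.$$

The integral on the left is $-I$, so $I = \frac{\sqrt{\pi}}{2 a^{\frac{3}{2}}}$.

Setting $a = 4$:
$$I = \frac{\sqrt{\pi}}{16}.$$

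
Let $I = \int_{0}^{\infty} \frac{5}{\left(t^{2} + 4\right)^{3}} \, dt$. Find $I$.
$\frac{15 \pi}{512}$

Start from the standard arctangent integral
$$J(a) = \int_{0}^{\infty} \frac{5}{a^{2} + t^{2}} \, dt = \frac{5 \pi}{2 a}.$$

Differentiating under the integral sign with respect to $a$,
$$\frac{dJ}{da} = \int_{0}^{\infty} - \frac{10 a}{\left(a^{2} + t^{2}\right)^{2}} \, dt = - \frac{5 \pi}{2 a^{2}},$$
so $\int_{0}^{\infty} \frac{5}{\left(a^{2} + t^{2}\right)^{2}} \, dt = \frac{5 \pi}{4 a^{3}}$.

Repeating — each differentiation of $1/(t^2+a^2)^j$ produces $-2ja/(t^2+a^2)^{j+1}$ — and dividing through by $-2ja$ at each step yields, after $2$ differentiations in total,
$$\int_{0}^{\infty} \frac{5}{\left(a^{2} + t^{2}\right)^{3}} \, dt = \frac{15 \pi}{16 a^{5}}.$$

Setting $a = 2$:
$$I = \frac{15 \pi}{512}.$$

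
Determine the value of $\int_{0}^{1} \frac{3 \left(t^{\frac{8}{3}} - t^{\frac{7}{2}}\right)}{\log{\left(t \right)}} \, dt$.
$- \log{\left(\frac{19683}{10648} \right)}$

Introduce a parameter $a$ in the exponent: let $I(a) = \int_{0}^{1} \frac{3 \left(t^{\frac{8}{3}} - t^{a}\right)}{\log{\left(t \right)}} \, dt$.

Since $\dfrac{\partial}{\partial a}\,t^{a} = t^{a} \ln t$, the $\ln t$ in the denominator cancels and
$$\frac{dI}{da} = \int_{0}^{1} -3 t^{a} \, dt = -3 \left[\frac{t^{a+1}}{a+1}\right]_0^1 = - \frac{3}{a + 1}.$$

Integrating with respect to $a$ gives $I(a) = - \log{\left(\frac{27 \left(a + 1\right)^{3}}{1331} \right)} + C$.

At $a = \frac{8}{3}$ the integrand is identically $0$, so $I(\frac{8}{3}) = 0$. The closed form gives $0$, hence $C = 0$.

Setting $a = \frac{7}{2}$:
$$I = - \log{\left(\frac{19683}{10648} \right)}.$$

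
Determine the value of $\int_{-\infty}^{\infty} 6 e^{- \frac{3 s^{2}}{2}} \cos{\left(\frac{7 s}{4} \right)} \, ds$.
$\frac{2 \sqrt{6} \sqrt{\pi}}{e^{\frac{49}{96}}}$

Let $b$ denote the cosine frequency and define $I(b) = \int_{-\infty}^{\infty} 6 e^{- \frac{3 s^{2}}{2}} \cos{\left(b s \right)} \, ds$.

Differentiating under the integral sign,
$$I'(b) = \int_{-\infty}^{\infty} - 6 s e^{- \frac{3 s^{2}}{2}} \sin{\left(b s \right)} \, ds.$$

Integrate $\int_{-\infty}^{\infty} s \sin(b s)\, e^{- \frac{3 s^{2}}{2}}\, ds$ by parts with $u = \sin(b s)$ and $dv = s\, e^{- \frac{3 s^{2}}{2}}\, ds$, giving $v = - \frac{e^{- \frac{3 s^{2}}{2}}}{3}$. The boundary term vanishes and
$$\int_{-\infty}^{\infty} s \sin(b s)\, e^{- \frac{3 s^{2}}{2}}\, ds = \frac{b}{3} \int_{-\infty}^{\infty} \cos(b s)\, e^{- \frac{3 s^{2}}{2}}\, ds,$$
so $I'(b) = - \frac{b}{3}\, I(b)$.

This is a separable first-order ODE; solving with the initial condition $I(0) = \int_{-\infty}^{\infty} 6 e^{- \frac{3 s^{2}}{2}}\,ds = 2 \sqrt{6} \sqrt{\pi}$ gives
$$I(b) = 2 \sqrt{6} \sqrt{\pi} e^{- \frac{b^{2}}{6}}.$$

Setting $b = \frac{7}{4}$:
$$I = \frac{2 \sqrt{6} \sqrt{\pi}}{e^{\frac{49}{96}}}.$$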